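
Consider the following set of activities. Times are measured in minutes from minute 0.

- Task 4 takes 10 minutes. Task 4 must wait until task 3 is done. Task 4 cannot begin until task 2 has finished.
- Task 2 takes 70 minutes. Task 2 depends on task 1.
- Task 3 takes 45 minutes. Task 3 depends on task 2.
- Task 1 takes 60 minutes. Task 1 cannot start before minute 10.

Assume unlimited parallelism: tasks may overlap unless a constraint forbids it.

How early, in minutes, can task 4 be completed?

195

After its own release at minute 10, task 1 can start at minute 10 and finishes at minute 70.
Task 2 waits on task 1 (finishes minute 70), so it starts at minute 70 and finishes at 70 + 70 = minute 140.
After task 2 (finishes minute 140), task 3 can start at minute 140 and finishes at minute 185.
Task 4 cannot start until task 3 (finishes minute 185); task 2 (finishes minute 140). The controlling bound is minute 185, so task 4 finishes at 185 + 10 = minute 195.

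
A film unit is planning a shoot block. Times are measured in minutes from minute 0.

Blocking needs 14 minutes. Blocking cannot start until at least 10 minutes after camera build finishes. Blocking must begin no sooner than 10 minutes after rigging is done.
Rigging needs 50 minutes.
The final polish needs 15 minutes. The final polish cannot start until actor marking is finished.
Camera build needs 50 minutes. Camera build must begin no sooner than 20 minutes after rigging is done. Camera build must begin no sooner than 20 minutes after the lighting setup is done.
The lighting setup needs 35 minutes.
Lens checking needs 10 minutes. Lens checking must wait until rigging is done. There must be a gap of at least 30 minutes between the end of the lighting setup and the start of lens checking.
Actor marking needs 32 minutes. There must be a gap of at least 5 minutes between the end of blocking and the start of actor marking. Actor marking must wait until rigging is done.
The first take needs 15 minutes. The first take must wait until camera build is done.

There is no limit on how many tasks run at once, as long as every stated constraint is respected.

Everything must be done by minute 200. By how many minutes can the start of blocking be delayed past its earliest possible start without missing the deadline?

4

Nothing blocks the lighting setup, so it runs from minute 0 to minute 35.
Rigging can start immediately at minute 0; it finishes at minute 50.
For camera build: rigging (finishes minute 50, plus 20-minute gap → minute 70); the lighting setup (finishes minute 35, plus 20-minute gap → minute 55). Taking the maximum gives a start of minute 70, and it finishes at 70 + 50 = minute 120.
For blocking: camera build (finishes minute 120, plus 10-minute gap → minute 130); rigging (finishes minute 50, plus 10-minute gap → minute 60). Taking the maximum gives a start of minute 130, and it finishes at 130 + 14 = minute 144.

Working backward from the deadline:
Nothing follows the final polish; the deadline of minute 200 is its only limit. It must start by 200 − 15 = minute 185.
Actor marking feeds into the final polish (must start by minute 185); so actor marking must finish by minute 185 and therefore start by minute 153.
Blocking has to be done before actor marking (must start by minute 153, minus 5-minute gap → minute 148). That means finishing by minute 148, i.e. starting by 148 − 14 = minute 134.
So blocking can start as early as minute 130 and as late as minute 134, giving 134 − 130 = 4 minutes of slack.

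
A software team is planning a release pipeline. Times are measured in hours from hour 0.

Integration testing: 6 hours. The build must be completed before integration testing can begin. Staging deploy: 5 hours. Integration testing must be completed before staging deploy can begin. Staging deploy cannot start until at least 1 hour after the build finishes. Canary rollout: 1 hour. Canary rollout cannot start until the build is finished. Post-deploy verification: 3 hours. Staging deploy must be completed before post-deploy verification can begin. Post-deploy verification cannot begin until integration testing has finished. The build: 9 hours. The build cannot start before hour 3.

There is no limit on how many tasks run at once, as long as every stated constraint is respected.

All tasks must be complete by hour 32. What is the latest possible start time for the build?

Post-deploy verification must finish by hour 32; it takes 3 hours, so it must start by 32 − 3 = hour 29.
Staging deploy feeds into post-deploy verification (must start by hour 29); so staging deploy must finish by hour 29 and therefore start by hour 24.
Integration testing must finish in time for staging deploy (must start by hour 24); post-deploy verification (must start by hour 29). The tightest is hour 24, so integration testing must start by 24 − 6 = hour 18.
To finish by hour 32, canary rollout (duration 1) must start no later than hour 31.
For the build: integration testing (must start by hour 18); staging deploy (must start by hour 24, minus 1-hour gap → hour 23); canary rollout (must start by hour 31). The most restrictive is hour 18; with a 9-hour duration, the build must start by hour 9.

9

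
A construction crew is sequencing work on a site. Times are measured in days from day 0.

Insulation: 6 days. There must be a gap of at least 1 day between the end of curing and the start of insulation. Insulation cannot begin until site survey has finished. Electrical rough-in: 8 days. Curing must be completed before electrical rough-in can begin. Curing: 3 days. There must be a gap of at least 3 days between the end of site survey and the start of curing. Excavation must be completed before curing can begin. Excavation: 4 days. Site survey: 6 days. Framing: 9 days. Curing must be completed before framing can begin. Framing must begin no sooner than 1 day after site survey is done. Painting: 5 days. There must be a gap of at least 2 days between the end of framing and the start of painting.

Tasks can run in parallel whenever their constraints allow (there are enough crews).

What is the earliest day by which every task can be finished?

Excavation can start immediately at day 0; it finishes at day 4.
Nothing blocks site survey, so it runs from day 0 to day 6.
Curing needs all of site survey (finishes day 6, plus 3-day gap → day 9); excavation (finishes day 4). That puts its earliest start at day 9; it finishes at 9 + 3 = day 12.
Insulation has to wait for curing (finishes day 12, plus 1-day gap → day 13); site survey (finishes day 6). The latest of these is day 13, so insulation runs day 13 to 13 + 6 = day 19.
Electrical rough-in waits on curing (finishes day 12), so it starts at day 12 and finishes at 12 + 8 = day 20.
Framing cannot start until curing (finishes day 12); site survey (finishes day 6, plus 1-day gap → day 7). The controlling bound is day 12, so framing finishes at 12 + 9 = day 21.
Painting cannot begin until framing (finishes day 21, plus 2-day gap → day 23). It runs from day 23 to 23 + 5 = day 28.
All tasks are finished once the last one completes. Finish times: Site survey at 6, Excavation at 4, Curing at 12, Framing at 21, Electrical rough-in at 20, Insulation at 19, Painting at 28. The latest is day 28.

28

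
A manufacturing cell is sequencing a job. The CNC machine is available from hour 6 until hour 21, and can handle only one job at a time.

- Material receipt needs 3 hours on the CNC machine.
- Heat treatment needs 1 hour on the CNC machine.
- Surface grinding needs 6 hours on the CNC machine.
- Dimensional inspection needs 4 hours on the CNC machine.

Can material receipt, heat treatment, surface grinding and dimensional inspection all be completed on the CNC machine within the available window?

The CNC machine window is 21 − 6 = 15 hours.
Running back to back, the jobs need 3 + 1 + 6 + 4 = 14 hours on the CNC machine.
Since 14 ≤ 15, they fit within the window.

Yes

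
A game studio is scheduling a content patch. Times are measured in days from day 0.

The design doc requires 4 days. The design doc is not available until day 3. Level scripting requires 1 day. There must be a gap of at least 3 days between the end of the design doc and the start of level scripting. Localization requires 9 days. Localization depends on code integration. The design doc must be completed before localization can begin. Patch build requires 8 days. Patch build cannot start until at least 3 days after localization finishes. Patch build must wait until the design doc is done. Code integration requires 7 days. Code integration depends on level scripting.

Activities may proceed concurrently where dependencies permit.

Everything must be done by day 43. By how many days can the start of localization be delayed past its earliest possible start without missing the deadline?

The design doc waits on its own release at day 3, so it starts at day 3 and finishes at 3 + 4 = day 7.
After the design doc (finishes day 7, plus 3-day gap → day 10), level scripting can start at day 10 and finishes at day 11.
Code integration cannot begin until level scripting (finishes day 11). It runs from day 11 to 11 + 7 = day 18.
Localization has to wait for code integration (finishes day 18); the design doc (finishes day 7). The latest of these is day 18, so localization runs day 18 to 18 + 9 = day 27.

Working backward from the deadline:
Patch build has no dependents, so it just needs to finish by day 43. Starting by 43 − 8 = day 35 achieves that.
Localization feeds into patch build (must start by day 35, minus 3-day gap → day 32); so localization must finish by day 32 and therefore start by day 23.
So localization can start as early as day 18 and as late as day 23, giving 23 − 18 = 5 days of slack.

5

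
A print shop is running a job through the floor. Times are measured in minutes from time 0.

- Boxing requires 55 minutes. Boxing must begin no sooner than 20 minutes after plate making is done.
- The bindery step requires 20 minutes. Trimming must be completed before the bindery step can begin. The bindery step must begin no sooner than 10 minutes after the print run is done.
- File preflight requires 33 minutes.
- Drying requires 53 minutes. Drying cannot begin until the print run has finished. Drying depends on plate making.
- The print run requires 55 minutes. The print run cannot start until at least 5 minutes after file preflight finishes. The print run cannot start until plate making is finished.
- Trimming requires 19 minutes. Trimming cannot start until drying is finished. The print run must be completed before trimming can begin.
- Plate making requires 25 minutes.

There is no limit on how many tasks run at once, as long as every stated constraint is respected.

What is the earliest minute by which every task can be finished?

Plate making can start immediately at minute 0; it finishes at minute 25.
After plate making (finishes minute 25, plus 20-minute gap → minute 45), boxing can start at minute 45 and finishes at minute 100.
Nothing blocks file preflight, so it runs from minute 0 to minute 33.
The print run cannot start until file preflight (finishes minute 33, plus 5-minute gap → minute 38); plate making (finishes minute 25). The controlling bound is minute 38, so the print run finishes at 38 + 55 = minute 93.
For drying: the print run (finishes minute 93); plate making (finishes minute 25). Taking the maximum gives a start of minute 93, and it finishes at 93 + 53 = minute 146.
Trimming has to wait for drying (finishes minute 146); the print run (finishes minute 93). The latest of these is minute 146, so trimming runs minute 146 to 146 + 19 = minute 165.
The bindery step has to wait for trimming (finishes minute 165); the print run (finishes minute 93, plus 10-minute gap → minute 103). The latest of these is minute 165, so the bindery step runs minute 165 to 165 + 20 = minute 185.
All tasks are finished once the last one completes. Finish times: File preflight at 33, Plate making at 25, The print run at 93, Drying at 146, Trimming at 165, The bindery step at 185, Boxing at 100. The latest is minute 185.

185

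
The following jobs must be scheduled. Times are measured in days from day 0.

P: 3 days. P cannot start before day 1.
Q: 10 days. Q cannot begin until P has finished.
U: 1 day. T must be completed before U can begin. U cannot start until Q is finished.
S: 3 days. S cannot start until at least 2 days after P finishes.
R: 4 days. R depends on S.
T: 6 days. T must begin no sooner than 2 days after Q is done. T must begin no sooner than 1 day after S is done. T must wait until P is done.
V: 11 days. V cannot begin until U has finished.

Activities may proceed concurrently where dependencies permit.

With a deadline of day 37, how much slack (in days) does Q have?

3

P waits on its own release at day 1, so it starts at day 1 and finishes at 1 + 3 = day 4.
Q waits on P (finishes day 4), so it starts at day 4 and finishes at 4 + 10 = day 14.

Working backward from the deadline:
To finish by day 37, V (duration 11) must start no later than day 26.
Since V (must start by day 26) depends on it, U must finish by day 26. Backing off its 1-day duration gives a latest start of day 25.
Since U (must start by day 25) depends on it, T must finish by day 25. Backing off its 6-day duration gives a latest start of day 19.
Q feeds T (must start by day 19, minus 2-day gap → day 17); U (must start by day 25). Taking the minimum, Q must finish by day 17 and start by 17 − 10 = day 7.
So Q can start as early as day 4 and as late as day 7, giving 7 − 4 = 3 days of slack.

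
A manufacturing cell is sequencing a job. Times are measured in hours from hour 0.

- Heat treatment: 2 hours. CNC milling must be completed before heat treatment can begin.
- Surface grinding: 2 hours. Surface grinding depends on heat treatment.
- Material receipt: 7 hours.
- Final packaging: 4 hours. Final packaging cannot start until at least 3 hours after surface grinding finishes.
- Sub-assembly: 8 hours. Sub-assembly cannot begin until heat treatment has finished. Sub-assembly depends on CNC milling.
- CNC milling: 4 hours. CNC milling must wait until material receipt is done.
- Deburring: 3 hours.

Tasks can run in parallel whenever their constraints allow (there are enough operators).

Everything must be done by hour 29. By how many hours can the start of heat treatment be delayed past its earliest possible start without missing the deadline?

7

Material receipt has no prerequisites, so it starts at hour 0 and finishes at hour 7.
CNC milling cannot begin until material receipt (finishes hour 7). It runs from hour 7 to 7 + 4 = hour 11.
Heat treatment cannot begin until CNC milling (finishes hour 11). It runs from hour 11 to 11 + 2 = hour 13.

Working backward from the deadline:
Nothing follows final packaging; the deadline of hour 29 is its only limit. It must start by 29 − 4 = hour 25.
Surface grinding feeds into final packaging (must start by hour 25, minus 3-hour gap → hour 22); so surface grinding must finish by hour 22 and therefore start by hour 20.
Nothing follows sub-assembly; the deadline of hour 29 is its only limit. It must start by 29 − 8 = hour 21.
Heat treatment must finish in time for surface grinding (must start by hour 20); sub-assembly (must start by hour 21). The tightest is hour 20, so heat treatment must start by 20 − 2 = hour 18.
So heat treatment can start as early as hour 11 and as late as hour 18, giving 18 − 11 = 7 hours of slack.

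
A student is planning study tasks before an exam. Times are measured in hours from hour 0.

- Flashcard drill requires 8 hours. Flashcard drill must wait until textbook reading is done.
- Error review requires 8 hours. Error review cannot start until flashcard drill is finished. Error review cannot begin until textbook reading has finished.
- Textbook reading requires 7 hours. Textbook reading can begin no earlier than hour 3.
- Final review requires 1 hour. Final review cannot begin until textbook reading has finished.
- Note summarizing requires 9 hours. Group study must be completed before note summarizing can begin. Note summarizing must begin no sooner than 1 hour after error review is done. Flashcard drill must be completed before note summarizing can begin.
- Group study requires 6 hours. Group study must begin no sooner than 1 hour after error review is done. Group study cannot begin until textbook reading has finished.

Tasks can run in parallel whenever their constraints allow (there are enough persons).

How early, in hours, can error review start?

After its own release at hour 3, textbook reading can start at hour 3 and finishes at hour 10.
Flashcard drill waits on textbook reading (finishes hour 10), so it starts at hour 10 and finishes at 10 + 8 = hour 18.
Error review waits on flashcard drill (finishes hour 18); textbook reading (finishes hour 10). The latest of these is hour 18, which is the earliest error review can start.

18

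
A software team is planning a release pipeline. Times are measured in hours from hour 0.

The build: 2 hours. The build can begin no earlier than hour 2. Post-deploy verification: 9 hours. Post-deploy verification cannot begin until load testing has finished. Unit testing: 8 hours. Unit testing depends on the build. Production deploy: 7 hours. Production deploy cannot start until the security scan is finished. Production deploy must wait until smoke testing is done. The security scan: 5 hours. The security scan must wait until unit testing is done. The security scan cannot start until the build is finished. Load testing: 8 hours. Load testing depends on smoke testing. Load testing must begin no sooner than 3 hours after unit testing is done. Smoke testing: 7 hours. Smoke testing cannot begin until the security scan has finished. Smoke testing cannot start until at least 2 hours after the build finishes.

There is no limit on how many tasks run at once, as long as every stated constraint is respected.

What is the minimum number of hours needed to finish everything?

The build waits on its own release at hour 2, so it starts at hour 2 and finishes at 2 + 2 = hour 4.
Unit testing cannot begin until the build (finishes hour 4). It runs from hour 4 to 4 + 8 = hour 12.
The security scan needs all of unit testing (finishes hour 12); the build (finishes hour 4). That puts its earliest start at hour 12; it finishes at 12 + 5 = hour 17.
Smoke testing cannot start until the security scan (finishes hour 17); the build (finishes hour 4, plus 2-hour gap → hour 6). The controlling bound is hour 17, so smoke testing finishes at 17 + 7 = hour 24.
Production deploy needs all of the security scan (finishes hour 17); smoke testing (finishes hour 24). That puts its earliest start at hour 24; it finishes at 24 + 7 = hour 31.
Load testing has to wait for smoke testing (finishes hour 24); unit testing (finishes hour 12, plus 3-hour gap → hour 15). The latest of these is hour 24, so load testing runs hour 24 to 24 + 8 = hour 32.
After load testing (finishes hour 32), post-deploy verification can start at hour 32 and finishes at hour 41.
All tasks are finished once the last one completes. Finish times: The build at 4, Unit testing at 12, The security scan at 17, Smoke testing at 24, Load testing at 32, Production deploy at 31, Post-deploy verification at 41. The latest is hour 41.

41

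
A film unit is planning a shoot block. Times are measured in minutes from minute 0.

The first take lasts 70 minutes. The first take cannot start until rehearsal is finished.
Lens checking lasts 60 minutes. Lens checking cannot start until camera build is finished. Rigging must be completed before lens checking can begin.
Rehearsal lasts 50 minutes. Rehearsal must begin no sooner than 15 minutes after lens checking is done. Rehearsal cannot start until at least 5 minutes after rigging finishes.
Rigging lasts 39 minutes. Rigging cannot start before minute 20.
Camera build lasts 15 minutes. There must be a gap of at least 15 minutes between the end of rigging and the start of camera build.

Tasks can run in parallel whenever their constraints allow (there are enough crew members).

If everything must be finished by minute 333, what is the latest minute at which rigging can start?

To finish by minute 333, the first take (duration 70) must start no later than minute 263.
Rehearsal feeds into the first take (must start by minute 263); so rehearsal must finish by minute 263 and therefore start by minute 213.
Lens checking has to be done before rehearsal (must start by minute 213, minus 15-minute gap → minute 198). That means finishing by minute 198, i.e. starting by 198 − 60 = minute 138.
Since lens checking (must start by minute 138) depends on it, camera build must finish by minute 138. Backing off its 15-minute duration gives a latest start of minute 123.
Rigging feeds camera build (must start by minute 123, minus 15-minute gap → minute 108); lens checking (must start by minute 138); rehearsal (must start by minute 213, minus 5-minute gap → minute 208). Taking the minimum, rigging must finish by minute 108 and start by 108 − 39 = minute 69.

69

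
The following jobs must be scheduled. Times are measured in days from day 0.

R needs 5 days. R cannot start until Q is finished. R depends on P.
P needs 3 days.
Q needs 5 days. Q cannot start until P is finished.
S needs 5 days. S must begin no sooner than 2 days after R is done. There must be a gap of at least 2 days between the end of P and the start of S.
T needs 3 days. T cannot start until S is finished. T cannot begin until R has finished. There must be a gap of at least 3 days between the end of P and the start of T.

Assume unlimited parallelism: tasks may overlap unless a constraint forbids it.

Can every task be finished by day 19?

Nothing blocks P, so it runs from day 0 to day 3.
After P (finishes day 3), Q can start at day 3 and finishes at day 8.
R has to wait for Q (finishes day 8); P (finishes day 3). The latest of these is day 8, so R runs day 8 to 8 + 5 = day 13.
For S: R (finishes day 13, plus 2-day gap → day 15); P (finishes day 3, plus 2-day gap → day 5). Taking the maximum gives a start of day 15, and it finishes at 15 + 5 = day 20.
T cannot start until S (finishes day 20); R (finishes day 13); P (finishes day 3, plus 3-day gap → day 6). The controlling bound is day 20, so T finishes at 20 + 3 = day 23.
The earliest everything can be done is day 23, which is after the deadline of 19, so it is not possible.

No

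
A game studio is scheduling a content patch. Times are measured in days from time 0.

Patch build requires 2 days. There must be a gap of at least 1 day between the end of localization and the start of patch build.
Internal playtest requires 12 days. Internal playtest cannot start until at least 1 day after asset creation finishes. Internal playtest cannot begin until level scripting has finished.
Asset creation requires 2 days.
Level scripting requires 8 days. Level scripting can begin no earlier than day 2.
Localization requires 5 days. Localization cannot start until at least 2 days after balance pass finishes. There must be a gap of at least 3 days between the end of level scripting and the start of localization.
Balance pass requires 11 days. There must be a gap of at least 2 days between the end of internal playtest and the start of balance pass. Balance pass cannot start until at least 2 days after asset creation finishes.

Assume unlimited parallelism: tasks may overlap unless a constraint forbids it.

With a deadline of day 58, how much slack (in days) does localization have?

13

Level scripting cannot begin until its own release at day 2. It runs from day 2 to 2 + 8 = day 10.
Nothing blocks asset creation, so it runs from day 0 to day 2.
For internal playtest: asset creation (finishes day 2, plus 1-day gap → day 3); level scripting (finishes day 10). Taking the maximum gives a start of day 10, and it finishes at 10 + 12 = day 22.
Balance pass has to wait for internal playtest (finishes day 22, plus 2-day gap → day 24); asset creation (finishes day 2, plus 2-day gap → day 4). The latest of these is day 24, so balance pass runs day 24 to 24 + 11 = day 35.
Localization needs all of balance pass (finishes day 35, plus 2-day gap → day 37); level scripting (finishes day 10, plus 3-day gap → day 13). That puts its earliest start at day 37; it finishes at 37 + 5 = day 42.

Working backward from the deadline:
Nothing follows patch build; the deadline of day 58 is its only limit. It must start by 58 − 2 = day 56.
Since patch build (must start by day 56, minus 1-day gap → day 55) depends on it, localization must finish by day 55. Backing off its 5-day duration gives a latest start of day 50.
So localization can start as early as day 37 and as late as day 50, giving 50 − 37 = 13 days of slack.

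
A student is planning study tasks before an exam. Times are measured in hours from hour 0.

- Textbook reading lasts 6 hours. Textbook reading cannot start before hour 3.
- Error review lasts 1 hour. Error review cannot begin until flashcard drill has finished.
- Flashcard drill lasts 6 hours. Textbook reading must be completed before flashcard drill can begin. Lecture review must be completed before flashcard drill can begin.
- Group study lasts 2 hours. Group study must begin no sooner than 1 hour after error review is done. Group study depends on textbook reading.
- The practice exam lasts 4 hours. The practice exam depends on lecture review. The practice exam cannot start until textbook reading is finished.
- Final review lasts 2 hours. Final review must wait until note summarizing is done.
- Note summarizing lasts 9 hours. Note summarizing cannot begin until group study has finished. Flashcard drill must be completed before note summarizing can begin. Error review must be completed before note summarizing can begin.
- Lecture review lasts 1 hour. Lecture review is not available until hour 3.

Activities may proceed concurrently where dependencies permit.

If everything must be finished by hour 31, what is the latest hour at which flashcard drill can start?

10

Nothing follows final review; the deadline of hour 31 is its only limit. It must start by 31 − 2 = hour 29.
Note summarizing must finish before final review (must start by hour 29). With a 9-hour duration, note summarizing must start by 29 − 9 = hour 20.
Group study feeds into note summarizing (must start by hour 20); so group study must finish by hour 20 and therefore start by hour 18.
Error review feeds group study (must start by hour 18, minus 1-hour gap → hour 17); note summarizing (must start by hour 20). Taking the minimum, error review must finish by hour 17 and start by 17 − 1 = hour 16.
For flashcard drill: error review (must start by hour 16); note summarizing (must start by hour 20). The most restrictive is hour 16; with a 6-hour duration, flashcard drill must start by hour 10.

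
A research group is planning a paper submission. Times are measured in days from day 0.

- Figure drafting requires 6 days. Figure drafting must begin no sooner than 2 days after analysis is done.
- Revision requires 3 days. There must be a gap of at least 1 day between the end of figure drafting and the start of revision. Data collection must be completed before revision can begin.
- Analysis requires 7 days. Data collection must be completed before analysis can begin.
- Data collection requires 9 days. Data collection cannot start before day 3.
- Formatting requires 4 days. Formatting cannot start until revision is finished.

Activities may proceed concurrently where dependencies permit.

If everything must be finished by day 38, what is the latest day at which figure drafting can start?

Formatting must finish by day 38; it takes 4 days, so it must start by 38 − 4 = day 34.
Revision feeds into formatting (must start by day 34); so revision must finish by day 34 and therefore start by day 31.
Figure drafting must finish before revision (must start by day 31, minus 1-day gap → day 30). With a 6-day duration, figure drafting must start by 30 − 6 = day 24.

24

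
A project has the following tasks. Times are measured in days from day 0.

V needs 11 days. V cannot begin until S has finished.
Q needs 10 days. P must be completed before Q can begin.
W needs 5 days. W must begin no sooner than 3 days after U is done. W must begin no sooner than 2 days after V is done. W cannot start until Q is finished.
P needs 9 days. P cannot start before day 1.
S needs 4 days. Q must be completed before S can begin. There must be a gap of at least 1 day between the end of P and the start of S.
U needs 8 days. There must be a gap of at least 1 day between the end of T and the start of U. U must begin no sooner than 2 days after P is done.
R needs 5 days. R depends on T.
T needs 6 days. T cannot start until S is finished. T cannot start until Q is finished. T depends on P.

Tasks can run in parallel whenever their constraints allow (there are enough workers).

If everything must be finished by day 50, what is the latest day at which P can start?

R must finish by day 50; it takes 5 days, so it must start by 50 − 5 = day 45.
W has no dependents, so it just needs to finish by day 50. Starting by 50 − 5 = day 45 achieves that.
U feeds into W (must start by day 45, minus 3-day gap → day 42); so U must finish by day 42 and therefore start by day 34.
T feeds R (must start by day 45); U (must start by day 34, minus 1-day gap → day 33). Taking the minimum, T must finish by day 33 and start by 33 − 6 = day 27.
V feeds into W (must start by day 45, minus 2-day gap → day 43); so V must finish by day 43 and therefore start by day 32.
For S: T (must start by day 27); V (must start by day 32). The most restrictive is day 27; with a 4-day duration, S must start by day 23.
Q has several dependents: S (must start by day 23); T (must start by day 27); W (must start by day 45). The earliest of those limits is day 23, so Q must start by 23 − 10 = day 13.
P feeds Q (must start by day 13); S (must start by day 23, minus 1-day gap → day 22); T (must start by day 27); U (must start by day 34, minus 2-day gap → day 32). Taking the minimum, P must finish by day 13 and start by 13 − 9 = day 4.

4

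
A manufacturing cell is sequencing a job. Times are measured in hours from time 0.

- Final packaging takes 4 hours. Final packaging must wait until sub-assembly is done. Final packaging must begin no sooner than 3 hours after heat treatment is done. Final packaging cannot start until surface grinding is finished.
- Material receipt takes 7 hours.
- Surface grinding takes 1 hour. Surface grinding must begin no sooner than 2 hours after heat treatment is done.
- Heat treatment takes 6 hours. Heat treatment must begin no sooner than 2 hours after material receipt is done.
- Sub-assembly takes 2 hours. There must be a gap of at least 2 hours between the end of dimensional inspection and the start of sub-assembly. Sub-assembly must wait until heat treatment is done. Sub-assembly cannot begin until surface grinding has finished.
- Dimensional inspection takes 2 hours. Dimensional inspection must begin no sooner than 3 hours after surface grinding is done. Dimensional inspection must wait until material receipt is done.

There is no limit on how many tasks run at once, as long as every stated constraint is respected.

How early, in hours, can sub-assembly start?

25

Material receipt has no prerequisites, so it starts at hour 0 and finishes at hour 7.
Heat treatment waits on material receipt (finishes hour 7, plus 2-hour gap → hour 9), so it starts at hour 9 and finishes at 9 + 6 = hour 15.
Surface grinding cannot begin until heat treatment (finishes hour 15, plus 2-hour gap → hour 17). It runs from hour 17 to 17 + 1 = hour 18.
Dimensional inspection cannot start until surface grinding (finishes hour 18, plus 3-hour gap → hour 21); material receipt (finishes hour 7). The controlling bound is hour 21, so dimensional inspection finishes at 21 + 2 = hour 23.
Sub-assembly waits on dimensional inspection (finishes hour 23, plus 2-hour gap → hour 25); heat treatment (finishes hour 15); surface grinding (finishes hour 18). The latest of these is hour 25, which is the earliest sub-assembly can start.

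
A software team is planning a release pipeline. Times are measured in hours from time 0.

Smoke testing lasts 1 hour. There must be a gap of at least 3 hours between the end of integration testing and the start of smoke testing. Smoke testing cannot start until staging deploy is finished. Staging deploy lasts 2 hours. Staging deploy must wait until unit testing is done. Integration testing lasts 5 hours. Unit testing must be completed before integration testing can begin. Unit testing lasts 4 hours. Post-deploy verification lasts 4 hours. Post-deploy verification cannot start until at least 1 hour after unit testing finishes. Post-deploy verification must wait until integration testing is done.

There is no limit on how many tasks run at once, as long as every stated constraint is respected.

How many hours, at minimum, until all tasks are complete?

13

Unit testing has no prerequisites, so it starts at hour 0 and finishes at hour 4.
After unit testing (finishes hour 4), staging deploy can start at hour 4 and finishes at hour 6.
After unit testing (finishes hour 4), integration testing can start at hour 4 and finishes at hour 9.
Post-deploy verification has to wait for unit testing (finishes hour 4, plus 1-hour gap → hour 5); integration testing (finishes hour 9). The latest of these is hour 9, so post-deploy verification runs hour 9 to 9 + 4 = hour 13.
Smoke testing needs all of integration testing (finishes hour 9, plus 3-hour gap → hour 12); staging deploy (finishes hour 6). That puts its earliest start at hour 12; it finishes at 12 + 1 = hour 13.
All tasks are finished once the last one completes. Finish times: Unit testing at 4, Integration testing at 9, Staging deploy at 6, Smoke testing at 13, Post-deploy verification at 13. The latest is hour 13.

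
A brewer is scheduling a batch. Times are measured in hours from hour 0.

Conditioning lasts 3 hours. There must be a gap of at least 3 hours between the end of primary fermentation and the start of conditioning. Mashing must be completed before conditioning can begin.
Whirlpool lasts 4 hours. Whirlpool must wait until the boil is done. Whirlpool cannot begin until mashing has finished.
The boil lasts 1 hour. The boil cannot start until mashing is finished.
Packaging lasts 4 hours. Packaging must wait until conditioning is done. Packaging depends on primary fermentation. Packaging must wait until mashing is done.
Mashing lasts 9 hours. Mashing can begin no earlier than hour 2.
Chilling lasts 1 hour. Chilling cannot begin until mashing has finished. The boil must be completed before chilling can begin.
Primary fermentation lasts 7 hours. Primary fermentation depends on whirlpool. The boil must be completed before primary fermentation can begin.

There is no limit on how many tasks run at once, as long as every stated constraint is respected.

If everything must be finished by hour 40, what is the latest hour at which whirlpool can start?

Packaging must finish by hour 40; it takes 4 hours, so it must start by 40 − 4 = hour 36.
Conditioning feeds into packaging (must start by hour 36); so conditioning must finish by hour 36 and therefore start by hour 33.
Primary fermentation must finish in time for conditioning (must start by hour 33, minus 3-hour gap → hour 30); packaging (must start by hour 36). The tightest is hour 30, so primary fermentation must start by 30 − 7 = hour 23.
Whirlpool must finish before primary fermentation (must start by hour 23). With a 4-hour duration, whirlpool must start by 23 − 4 = hour 19.

19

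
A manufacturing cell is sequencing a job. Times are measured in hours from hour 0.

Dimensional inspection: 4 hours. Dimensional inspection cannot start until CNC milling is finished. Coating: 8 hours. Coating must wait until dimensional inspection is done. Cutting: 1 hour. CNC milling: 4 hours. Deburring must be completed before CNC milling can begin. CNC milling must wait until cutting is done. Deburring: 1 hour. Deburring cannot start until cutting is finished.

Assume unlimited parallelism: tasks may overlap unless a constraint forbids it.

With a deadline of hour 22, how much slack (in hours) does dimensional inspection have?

4

Cutting has no prerequisites, so it starts at hour 0 and finishes at hour 1.
Deburring cannot begin until cutting (finishes hour 1). It runs from hour 1 to 1 + 1 = hour 2.
CNC milling needs all of deburring (finishes hour 2); cutting (finishes hour 1). That puts its earliest start at hour 2; it finishes at 2 + 4 = hour 6.
After CNC milling (finishes hour 6), dimensional inspection can start at hour 6 and finishes at hour 10.

Working backward from the deadline:
Coating has no dependents, so it just needs to finish by hour 22. Starting by 22 − 8 = hour 14 achieves that.
Dimensional inspection has to be done before coating (must start by hour 14). That means finishing by hour 14, i.e. starting by 14 − 4 = hour 10.
So dimensional inspection can start as early as hour 6 and as late as hour 10, giving 10 − 6 = 4 hours of slack.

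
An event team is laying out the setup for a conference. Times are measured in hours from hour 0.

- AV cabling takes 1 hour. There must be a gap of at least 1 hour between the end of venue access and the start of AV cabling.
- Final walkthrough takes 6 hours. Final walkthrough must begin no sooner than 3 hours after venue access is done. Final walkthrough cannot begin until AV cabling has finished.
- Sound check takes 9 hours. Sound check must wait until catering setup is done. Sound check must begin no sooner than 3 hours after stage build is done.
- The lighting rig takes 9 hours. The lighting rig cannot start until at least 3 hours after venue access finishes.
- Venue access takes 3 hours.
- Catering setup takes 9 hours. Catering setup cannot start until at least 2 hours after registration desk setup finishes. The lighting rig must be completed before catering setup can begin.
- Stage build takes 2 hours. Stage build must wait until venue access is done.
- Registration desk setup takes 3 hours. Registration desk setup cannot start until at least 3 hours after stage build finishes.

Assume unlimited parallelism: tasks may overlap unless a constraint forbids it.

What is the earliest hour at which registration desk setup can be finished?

Venue access has no prerequisites, so it starts at hour 0 and finishes at hour 3.
Stage build waits on venue access (finishes hour 3), so it starts at hour 3 and finishes at 3 + 2 = hour 5.
Registration desk setup waits on stage build (finishes hour 5, plus 3-hour gap → hour 8), so it starts at hour 8 and finishes at 8 + 3 = hour 11.

11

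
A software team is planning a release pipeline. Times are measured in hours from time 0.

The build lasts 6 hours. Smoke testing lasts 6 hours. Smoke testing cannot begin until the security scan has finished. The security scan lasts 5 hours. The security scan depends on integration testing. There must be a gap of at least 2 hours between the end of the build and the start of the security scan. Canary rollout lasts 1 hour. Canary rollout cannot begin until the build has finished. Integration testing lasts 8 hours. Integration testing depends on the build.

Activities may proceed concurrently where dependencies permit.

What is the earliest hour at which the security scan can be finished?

The build has no prerequisites, so it starts at hour 0 and finishes at hour 6.
Integration testing waits on the build (finishes hour 6), so it starts at hour 6 and finishes at 6 + 8 = hour 14.
The security scan needs all of integration testing (finishes hour 14); the build (finishes hour 6, plus 2-hour gap → hour 8). That puts its earliest start at hour 14; it finishes at 14 + 5 = hour 19.

19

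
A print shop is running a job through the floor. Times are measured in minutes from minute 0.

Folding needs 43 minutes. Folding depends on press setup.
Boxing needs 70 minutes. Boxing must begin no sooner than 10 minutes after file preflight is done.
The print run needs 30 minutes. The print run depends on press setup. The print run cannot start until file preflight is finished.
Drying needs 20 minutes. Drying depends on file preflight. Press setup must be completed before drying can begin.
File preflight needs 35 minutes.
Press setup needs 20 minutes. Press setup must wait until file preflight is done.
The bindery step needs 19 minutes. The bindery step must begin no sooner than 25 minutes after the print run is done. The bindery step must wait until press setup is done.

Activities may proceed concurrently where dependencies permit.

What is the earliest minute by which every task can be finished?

129

File preflight has no prerequisites, so it starts at minute 0 and finishes at minute 35.
Boxing cannot begin until file preflight (finishes minute 35, plus 10-minute gap → minute 45). It runs from minute 45 to 45 + 70 = minute 115.
After file preflight (finishes minute 35), press setup can start at minute 35 and finishes at minute 55.
After press setup (finishes minute 55), folding can start at minute 55 and finishes at minute 98.
Drying cannot start until file preflight (finishes minute 35); press setup (finishes minute 55). The controlling bound is minute 55, so drying finishes at 55 + 20 = minute 75.
The print run needs all of press setup (finishes minute 55); file preflight (finishes minute 35). That puts its earliest start at minute 55; it finishes at 55 + 30 = minute 85.
The bindery step cannot start until the print run (finishes minute 85, plus 25-minute gap → minute 110); press setup (finishes minute 55). The controlling bound is minute 110, so the bindery step finishes at 110 + 19 = minute 129.
All tasks are finished once the last one completes. Finish times: File preflight at 35, Press setup at 55, The print run at 85, Drying at 75, Folding at 98, The bindery step at 129, Boxing at 115. The latest is minute 129.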